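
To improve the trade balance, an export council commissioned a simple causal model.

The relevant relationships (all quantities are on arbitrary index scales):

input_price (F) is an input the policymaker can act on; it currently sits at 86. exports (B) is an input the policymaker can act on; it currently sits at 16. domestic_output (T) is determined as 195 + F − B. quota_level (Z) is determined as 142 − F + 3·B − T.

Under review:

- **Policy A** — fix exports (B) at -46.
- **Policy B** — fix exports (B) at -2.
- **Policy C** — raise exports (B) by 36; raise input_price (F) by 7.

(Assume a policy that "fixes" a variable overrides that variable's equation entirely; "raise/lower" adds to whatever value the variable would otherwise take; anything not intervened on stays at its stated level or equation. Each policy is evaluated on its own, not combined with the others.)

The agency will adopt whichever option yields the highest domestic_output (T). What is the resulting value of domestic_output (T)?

327

Policy A (B := -46):
  F = 86
  B = -46
  T = 195 + 86 − (-46) = 327
Policy B (B := -2):
  F = 86
  B = -2
  T = 195 + 86 − (-2) = 283
Policy C (B + 36, F + 7):
  F = 86 + 7 = 93
  B = 16 + 36 = 52
  T = 195 + 93 − 52 = 236
Comparing — Policy A: T=327, Policy B: T=283, Policy C: T=236. Highest is 327 (Policy A).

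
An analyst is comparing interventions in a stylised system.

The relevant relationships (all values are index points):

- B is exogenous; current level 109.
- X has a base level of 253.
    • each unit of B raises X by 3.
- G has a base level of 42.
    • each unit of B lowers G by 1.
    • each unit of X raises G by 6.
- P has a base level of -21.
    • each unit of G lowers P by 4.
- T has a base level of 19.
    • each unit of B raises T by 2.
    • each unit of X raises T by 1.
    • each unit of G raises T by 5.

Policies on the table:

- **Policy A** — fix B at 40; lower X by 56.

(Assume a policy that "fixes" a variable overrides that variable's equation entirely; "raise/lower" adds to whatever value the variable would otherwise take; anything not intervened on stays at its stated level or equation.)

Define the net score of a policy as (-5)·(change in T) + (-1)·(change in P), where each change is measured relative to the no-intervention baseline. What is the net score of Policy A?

33694

Baseline:
  B = 109
  X = 253 + 3·109 = 580
  G = 42 − 109 + 6·580 = 3413
  P = -21 − 4·3413 = -13673
  T = 19 + 2·109 + 580 + 5·3413 = 17882
Policy A (B := 40, X − 56):
  B = 40
  X = 253 + 3·40 (−56 from intervention) = 317
  G = 42 − 40 + 6·317 = 1904
  P = -21 − 4·1904 = -7637
  T = 19 + 2·40 + 317 + 5·1904 = 9936
ΔT = 9936 − 17882 = -7946; ΔP = -7637 − (-13673) = 6036
Score = (-5)·(-7946) + (-1)·6036 = 33694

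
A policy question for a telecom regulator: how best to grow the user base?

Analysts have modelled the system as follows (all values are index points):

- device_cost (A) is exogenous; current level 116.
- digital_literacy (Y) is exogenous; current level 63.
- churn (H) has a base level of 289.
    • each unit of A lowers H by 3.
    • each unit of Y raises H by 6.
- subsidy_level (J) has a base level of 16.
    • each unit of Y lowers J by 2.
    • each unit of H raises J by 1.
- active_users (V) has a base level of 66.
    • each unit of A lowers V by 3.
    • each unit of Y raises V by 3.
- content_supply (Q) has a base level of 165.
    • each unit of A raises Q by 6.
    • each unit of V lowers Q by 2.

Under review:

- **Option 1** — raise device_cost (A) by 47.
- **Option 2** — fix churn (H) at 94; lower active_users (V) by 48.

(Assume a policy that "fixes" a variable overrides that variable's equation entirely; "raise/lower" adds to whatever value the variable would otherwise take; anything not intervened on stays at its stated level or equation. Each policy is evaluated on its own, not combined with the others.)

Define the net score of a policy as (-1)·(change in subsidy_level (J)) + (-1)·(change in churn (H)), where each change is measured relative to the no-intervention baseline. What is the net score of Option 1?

Baseline:
  A = 116
  Y = 63
  H = 289 − 3·116 + 6·63 = 319
  J = 16 − 2·63 + 319 = 209
Option 1 (A + 47):
  A = 116 + 47 = 163
  Y = 63
  H = 289 − 3·163 + 6·63 = 178
  J = 16 − 2·63 + 178 = 68
ΔJ = 68 − 209 = -141; ΔH = 178 − 319 = -141
Score = (-1)·(-141) + (-1)·(-141) = 282

282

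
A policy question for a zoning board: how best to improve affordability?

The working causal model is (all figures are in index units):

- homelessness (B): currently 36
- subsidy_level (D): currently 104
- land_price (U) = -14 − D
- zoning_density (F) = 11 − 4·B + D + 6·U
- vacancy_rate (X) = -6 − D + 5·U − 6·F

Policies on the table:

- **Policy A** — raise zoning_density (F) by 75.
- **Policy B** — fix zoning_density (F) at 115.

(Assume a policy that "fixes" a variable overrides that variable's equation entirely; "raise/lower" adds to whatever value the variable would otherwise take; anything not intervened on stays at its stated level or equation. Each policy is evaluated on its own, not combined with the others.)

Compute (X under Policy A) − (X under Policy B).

Policy A (F + 75):
  B = 36
  D = 104
  U = -14 − 104 = -118
  F = 11 − 4·36 + 104 + 6·(-118) (+75 from intervention) = -662
  X = -6 − 104 + 5·(-118) − 6·(-662) = 3272
Policy B (F := 115):
  B = 36
  D = 104
  U = -14 − 104 = -118
  F = 115
  X = -6 − 104 + 5·(-118) − 6·115 = -1390
X: 3272 − (-1390) = 4662

4662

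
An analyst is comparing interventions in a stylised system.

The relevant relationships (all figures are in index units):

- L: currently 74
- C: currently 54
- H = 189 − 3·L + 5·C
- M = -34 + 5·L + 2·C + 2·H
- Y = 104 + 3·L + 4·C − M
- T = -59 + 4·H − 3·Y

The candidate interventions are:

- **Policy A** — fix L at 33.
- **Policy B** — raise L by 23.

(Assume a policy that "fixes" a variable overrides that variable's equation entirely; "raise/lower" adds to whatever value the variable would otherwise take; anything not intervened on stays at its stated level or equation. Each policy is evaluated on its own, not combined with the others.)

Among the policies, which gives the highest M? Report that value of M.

Policy A (L := 33):
  L = 33
  C = 54
  H = 189 − 3·33 + 5·54 = 360
  M = -34 + 5·33 + 2·54 + 2·360 = 959
Policy B (L + 23):
  L = 74 + 23 = 97
  C = 54
  H = 189 − 3·97 + 5·54 = 168
  M = -34 + 5·97 + 2·54 + 2·168 = 895
Comparing — Policy A: M=959, Policy B: M=895. Highest is 959 (Policy A).

959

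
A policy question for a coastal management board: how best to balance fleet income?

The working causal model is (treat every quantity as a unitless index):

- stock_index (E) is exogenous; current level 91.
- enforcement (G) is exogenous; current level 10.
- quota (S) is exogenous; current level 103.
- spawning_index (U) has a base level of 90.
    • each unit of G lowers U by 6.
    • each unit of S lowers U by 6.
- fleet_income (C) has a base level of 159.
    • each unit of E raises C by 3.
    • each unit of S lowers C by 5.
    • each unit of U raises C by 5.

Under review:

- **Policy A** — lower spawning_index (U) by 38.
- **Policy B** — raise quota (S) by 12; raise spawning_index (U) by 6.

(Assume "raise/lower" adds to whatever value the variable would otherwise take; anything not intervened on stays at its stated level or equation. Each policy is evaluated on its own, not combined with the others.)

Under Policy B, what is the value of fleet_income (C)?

-3413

Policy B (S + 12, U + 6):
  E = 91
  G = 10
  S = 103 + 12 = 115
  U = 90 − 6·10 − 6·115 (+6 from intervention) = -654
  C = 159 + 3·91 − 5·115 + 5·(-654) = -3413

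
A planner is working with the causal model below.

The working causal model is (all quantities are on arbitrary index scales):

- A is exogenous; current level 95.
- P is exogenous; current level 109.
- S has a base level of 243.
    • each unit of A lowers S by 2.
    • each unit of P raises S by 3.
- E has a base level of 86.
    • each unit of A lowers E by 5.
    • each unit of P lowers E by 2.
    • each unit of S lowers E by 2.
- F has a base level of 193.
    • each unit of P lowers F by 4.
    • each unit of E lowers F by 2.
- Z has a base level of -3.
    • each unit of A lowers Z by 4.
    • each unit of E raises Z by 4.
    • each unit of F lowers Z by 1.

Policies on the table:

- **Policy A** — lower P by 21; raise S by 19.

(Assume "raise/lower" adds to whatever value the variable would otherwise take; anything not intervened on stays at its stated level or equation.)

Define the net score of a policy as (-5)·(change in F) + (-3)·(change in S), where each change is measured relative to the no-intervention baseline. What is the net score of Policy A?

1012

Baseline:
  A = 95
  P = 109
  S = 243 − 2·95 + 3·109 = 380
  E = 86 − 5·95 − 2·109 − 2·380 = -1367
  F = 193 − 4·109 − 2·(-1367) = 2491
Policy A (P − 21, S + 19):
  A = 95
  P = 109 − 21 = 88
  S = 243 − 2·95 + 3·88 (+19 from intervention) = 336
  E = 86 − 5·95 − 2·88 − 2·336 = -1237
  F = 193 − 4·88 − 2·(-1237) = 2315
ΔF = 2315 − 2491 = -176; ΔS = 336 − 380 = -44
Score = (-5)·(-176) + (-3)·(-44) = 1012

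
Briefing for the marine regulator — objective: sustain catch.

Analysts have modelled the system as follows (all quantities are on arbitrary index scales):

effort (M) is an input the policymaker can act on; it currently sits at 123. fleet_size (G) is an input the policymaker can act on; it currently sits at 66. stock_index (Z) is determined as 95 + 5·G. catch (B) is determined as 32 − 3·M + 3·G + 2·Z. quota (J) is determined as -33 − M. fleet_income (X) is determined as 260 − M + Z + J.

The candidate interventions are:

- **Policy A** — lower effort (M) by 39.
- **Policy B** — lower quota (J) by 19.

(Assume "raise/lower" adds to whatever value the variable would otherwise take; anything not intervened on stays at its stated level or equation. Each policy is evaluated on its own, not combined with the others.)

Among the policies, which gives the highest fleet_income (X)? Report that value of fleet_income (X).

Policy A (M − 39):
  M = 123 − 39 = 84
  G = 66
  Z = 95 + 5·66 = 425
  J = -33 − 84 = -117
  X = 260 − 84 + 425 + (-117) = 484
Policy B (J − 19):
  M = 123
  G = 66
  Z = 95 + 5·66 = 425
  J = -33 − 123 (−19 from intervention) = -175
  X = 260 − 123 + 425 + (-175) = 387
Comparing — Policy A: X=484, Policy B: X=387. Highest is 484 (Policy A).

484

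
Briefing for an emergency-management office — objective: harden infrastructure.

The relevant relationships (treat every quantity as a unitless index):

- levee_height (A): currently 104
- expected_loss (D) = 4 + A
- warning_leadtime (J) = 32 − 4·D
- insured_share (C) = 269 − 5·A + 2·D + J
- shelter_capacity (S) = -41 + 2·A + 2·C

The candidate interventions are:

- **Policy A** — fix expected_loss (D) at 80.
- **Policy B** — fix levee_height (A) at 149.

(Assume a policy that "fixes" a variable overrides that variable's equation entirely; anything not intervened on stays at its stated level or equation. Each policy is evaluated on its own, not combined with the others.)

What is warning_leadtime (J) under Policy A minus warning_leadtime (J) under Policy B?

292

Policy A (D := 80):
  A = 104
  D = 80
  J = 32 − 4·80 = -288
Policy B (A := 149):
  A = 149
  D = 4 + 149 = 153
  J = 32 − 4·153 = -580
J: -288 − (-580) = 292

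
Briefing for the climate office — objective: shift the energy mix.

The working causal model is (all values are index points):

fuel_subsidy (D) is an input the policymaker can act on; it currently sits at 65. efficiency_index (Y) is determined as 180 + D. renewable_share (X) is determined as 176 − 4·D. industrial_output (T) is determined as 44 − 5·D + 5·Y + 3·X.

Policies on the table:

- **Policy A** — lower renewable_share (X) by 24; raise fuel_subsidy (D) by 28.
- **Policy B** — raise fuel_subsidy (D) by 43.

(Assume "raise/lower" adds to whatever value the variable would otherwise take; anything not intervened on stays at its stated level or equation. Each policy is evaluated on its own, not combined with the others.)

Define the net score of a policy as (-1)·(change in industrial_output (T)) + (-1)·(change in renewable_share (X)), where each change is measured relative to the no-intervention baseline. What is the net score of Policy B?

Baseline:
  D = 65
  Y = 180 + 65 = 245
  X = 176 − 4·65 = -84
  T = 44 − 5·65 + 5·245 + 3·(-84) = 692
Policy B (D + 43):
  D = 65 + 43 = 108
  Y = 180 + 108 = 288
  X = 176 − 4·108 = -256
  T = 44 − 5·108 + 5·288 + 3·(-256) = 176
ΔT = 176 − 692 = -516; ΔX = -256 − (-84) = -172
Score = (-1)·(-516) + (-1)·(-172) = 688

688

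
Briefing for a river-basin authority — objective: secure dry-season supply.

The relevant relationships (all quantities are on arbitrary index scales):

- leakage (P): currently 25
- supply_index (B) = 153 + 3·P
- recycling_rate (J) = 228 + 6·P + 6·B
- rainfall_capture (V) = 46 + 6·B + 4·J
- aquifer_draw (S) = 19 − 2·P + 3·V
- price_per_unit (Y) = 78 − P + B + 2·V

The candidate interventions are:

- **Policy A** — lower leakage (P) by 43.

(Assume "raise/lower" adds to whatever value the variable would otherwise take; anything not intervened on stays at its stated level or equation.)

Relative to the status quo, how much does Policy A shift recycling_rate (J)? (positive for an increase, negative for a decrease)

-1032

Baseline:
  P = 25
  B = 153 + 3·25 = 228
  J = 228 + 6·25 + 6·228 = 1746
Policy A (P − 43):
  P = 25 − 43 = -18
  B = 153 + 3·(-18) = 99
  J = 228 + 6·(-18) + 6·99 = 714
Change in J: 714 − 1746 = -1032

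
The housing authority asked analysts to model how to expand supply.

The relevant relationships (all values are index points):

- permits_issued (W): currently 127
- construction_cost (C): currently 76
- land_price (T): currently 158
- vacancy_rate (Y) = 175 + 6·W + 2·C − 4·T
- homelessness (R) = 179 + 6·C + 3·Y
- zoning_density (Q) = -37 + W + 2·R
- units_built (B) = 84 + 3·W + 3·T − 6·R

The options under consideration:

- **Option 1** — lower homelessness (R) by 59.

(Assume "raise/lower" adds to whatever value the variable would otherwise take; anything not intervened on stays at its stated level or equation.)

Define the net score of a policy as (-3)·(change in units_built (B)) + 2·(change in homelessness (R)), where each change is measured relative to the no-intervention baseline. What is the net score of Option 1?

-1180

Baseline:
  W = 127
  C = 76
  T = 158
  Y = 175 + 6·127 + 2·76 − 4·158 = 457
  R = 179 + 6·76 + 3·457 = 2006
  B = 84 + 3·127 + 3·158 − 6·2006 = -11097
Option 1 (R − 59):
  W = 127
  C = 76
  T = 158
  Y = 175 + 6·127 + 2·76 − 4·158 = 457
  R = 179 + 6·76 + 3·457 (−59 from intervention) = 1947
  B = 84 + 3·127 + 3·158 − 6·1947 = -10743
ΔB = -10743 − (-11097) = 354; ΔR = 1947 − 2006 = -59
Score = (-3)·354 + 2·(-59) = -1180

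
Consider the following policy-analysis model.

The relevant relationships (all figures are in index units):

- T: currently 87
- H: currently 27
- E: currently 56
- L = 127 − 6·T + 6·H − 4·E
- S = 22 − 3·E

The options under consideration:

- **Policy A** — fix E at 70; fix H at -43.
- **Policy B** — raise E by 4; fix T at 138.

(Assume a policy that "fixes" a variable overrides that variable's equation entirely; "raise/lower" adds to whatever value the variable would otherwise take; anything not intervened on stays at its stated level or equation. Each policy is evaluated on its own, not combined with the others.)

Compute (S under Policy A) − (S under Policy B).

-30

Policy A (E := 70, H := -43):
  E = 70
  S = 22 − 3·70 = -188
Policy B (E + 4, T := 138):
  E = 56 + 4 = 60
  S = 22 − 3·60 = -158
S: -188 − (-158) = -30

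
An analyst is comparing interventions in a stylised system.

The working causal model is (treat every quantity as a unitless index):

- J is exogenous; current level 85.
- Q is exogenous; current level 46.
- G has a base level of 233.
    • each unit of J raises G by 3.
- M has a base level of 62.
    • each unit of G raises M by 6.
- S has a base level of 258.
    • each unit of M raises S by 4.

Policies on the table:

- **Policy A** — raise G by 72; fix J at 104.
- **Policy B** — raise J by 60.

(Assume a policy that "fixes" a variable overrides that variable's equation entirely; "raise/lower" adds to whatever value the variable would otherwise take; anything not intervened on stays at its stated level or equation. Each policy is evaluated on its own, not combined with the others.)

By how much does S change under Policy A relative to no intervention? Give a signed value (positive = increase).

3096

Baseline:
  J = 85
  G = 233 + 3·85 = 488
  M = 62 + 6·488 = 2990
  S = 258 + 4·2990 = 12218
Policy A (G + 72, J := 104):
  J = 104
  G = 233 + 3·104 (+72 from intervention) = 617
  M = 62 + 6·617 = 3764
  S = 258 + 4·3764 = 15314
Change in S: 15314 − 12218 = 3096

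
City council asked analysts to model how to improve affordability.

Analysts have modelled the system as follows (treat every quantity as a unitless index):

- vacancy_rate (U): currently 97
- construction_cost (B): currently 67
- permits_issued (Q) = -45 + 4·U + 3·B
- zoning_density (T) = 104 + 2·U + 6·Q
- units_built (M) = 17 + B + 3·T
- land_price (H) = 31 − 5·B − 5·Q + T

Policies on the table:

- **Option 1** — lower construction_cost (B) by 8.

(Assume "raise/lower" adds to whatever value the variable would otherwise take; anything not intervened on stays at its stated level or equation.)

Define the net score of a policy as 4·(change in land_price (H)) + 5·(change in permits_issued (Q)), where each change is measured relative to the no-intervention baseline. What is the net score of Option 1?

Baseline:
  U = 97
  B = 67
  Q = -45 + 4·97 + 3·67 = 544
  T = 104 + 2·97 + 6·544 = 3562
  H = 31 − 5·67 − 5·544 + 3562 = 538
Option 1 (B − 8):
  U = 97
  B = 67 − 8 = 59
  Q = -45 + 4·97 + 3·59 = 520
  T = 104 + 2·97 + 6·520 = 3418
  H = 31 − 5·59 − 5·520 + 3418 = 554
ΔH = 554 − 538 = 16; ΔQ = 520 − 544 = -24
Score = 4·16 + 5·(-24) = -56

-56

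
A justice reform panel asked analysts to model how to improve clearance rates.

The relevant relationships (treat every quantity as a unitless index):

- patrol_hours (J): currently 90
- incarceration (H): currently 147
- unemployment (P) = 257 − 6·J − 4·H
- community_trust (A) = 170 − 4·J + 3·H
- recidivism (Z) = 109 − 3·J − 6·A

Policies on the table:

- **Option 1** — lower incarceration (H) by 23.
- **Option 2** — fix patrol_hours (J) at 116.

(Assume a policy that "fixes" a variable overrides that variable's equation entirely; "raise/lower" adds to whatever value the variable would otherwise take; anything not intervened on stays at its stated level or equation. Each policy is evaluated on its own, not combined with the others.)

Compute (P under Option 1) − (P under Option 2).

Option 1 (H − 23):
  J = 90
  H = 147 − 23 = 124
  P = 257 − 6·90 − 4·124 = -779
Option 2 (J := 116):
  J = 116
  H = 147
  P = 257 − 6·116 − 4·147 = -1027
P: -779 − (-1027) = 248

248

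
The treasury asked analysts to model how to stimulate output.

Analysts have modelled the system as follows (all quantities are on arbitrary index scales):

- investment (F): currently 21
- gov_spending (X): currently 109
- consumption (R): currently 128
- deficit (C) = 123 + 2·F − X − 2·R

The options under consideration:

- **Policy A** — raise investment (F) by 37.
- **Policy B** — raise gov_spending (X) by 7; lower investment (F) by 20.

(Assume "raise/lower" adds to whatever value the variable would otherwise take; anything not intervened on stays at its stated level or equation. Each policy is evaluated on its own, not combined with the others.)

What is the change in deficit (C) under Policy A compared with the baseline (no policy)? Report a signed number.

Baseline:
  F = 21
  X = 109
  R = 128
  C = 123 + 2·21 − 109 − 2·128 = -200
Policy A (F + 37):
  F = 21 + 37 = 58
  X = 109
  R = 128
  C = 123 + 2·58 − 109 − 2·128 = -126
Change in C: -126 − (-200) = 74

74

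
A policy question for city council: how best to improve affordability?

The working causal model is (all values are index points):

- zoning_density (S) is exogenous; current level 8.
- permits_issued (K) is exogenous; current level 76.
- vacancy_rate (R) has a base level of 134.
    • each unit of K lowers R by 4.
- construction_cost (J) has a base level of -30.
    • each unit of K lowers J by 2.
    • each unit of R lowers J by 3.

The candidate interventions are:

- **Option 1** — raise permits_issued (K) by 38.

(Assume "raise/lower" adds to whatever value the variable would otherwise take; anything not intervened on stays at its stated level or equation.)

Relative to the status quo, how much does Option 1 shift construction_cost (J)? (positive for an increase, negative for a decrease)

Baseline:
  K = 76
  R = 134 − 4·76 = -170
  J = -30 − 2·76 − 3·(-170) = 328
Option 1 (K + 38):
  K = 76 + 38 = 114
  R = 134 − 4·114 = -322
  J = -30 − 2·114 − 3·(-322) = 708
Change in J: 708 − 328 = 380

380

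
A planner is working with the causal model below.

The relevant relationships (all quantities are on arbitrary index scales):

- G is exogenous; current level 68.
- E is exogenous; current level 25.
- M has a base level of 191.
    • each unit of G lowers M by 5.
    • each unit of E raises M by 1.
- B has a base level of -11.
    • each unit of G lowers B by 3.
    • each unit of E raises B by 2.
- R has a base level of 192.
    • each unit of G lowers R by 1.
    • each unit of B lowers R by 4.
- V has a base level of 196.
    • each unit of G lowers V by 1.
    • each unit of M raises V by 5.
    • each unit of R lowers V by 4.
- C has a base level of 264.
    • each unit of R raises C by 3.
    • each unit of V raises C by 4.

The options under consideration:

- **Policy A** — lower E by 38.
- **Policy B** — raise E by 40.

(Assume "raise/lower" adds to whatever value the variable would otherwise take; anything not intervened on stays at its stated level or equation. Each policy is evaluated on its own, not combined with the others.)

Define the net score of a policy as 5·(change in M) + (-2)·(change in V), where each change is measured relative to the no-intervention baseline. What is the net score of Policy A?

2622

Baseline:
  G = 68
  E = 25
  M = 191 − 5·68 + 25 = -124
  B = -11 − 3·68 + 2·25 = -165
  R = 192 − 68 − 4·(-165) = 784
  V = 196 − 68 + 5·(-124) − 4·784 = -3628
Policy A (E − 38):
  G = 68
  E = 25 − 38 = -13
  M = 191 − 5·68 + (-13) = -162
  B = -11 − 3·68 + 2·(-13) = -241
  R = 192 − 68 − 4·(-241) = 1088
  V = 196 − 68 + 5·(-162) − 4·1088 = -5034
ΔM = -162 − (-124) = -38; ΔV = -5034 − (-3628) = -1406
Score = 5·(-38) + (-2)·(-1406) = 2622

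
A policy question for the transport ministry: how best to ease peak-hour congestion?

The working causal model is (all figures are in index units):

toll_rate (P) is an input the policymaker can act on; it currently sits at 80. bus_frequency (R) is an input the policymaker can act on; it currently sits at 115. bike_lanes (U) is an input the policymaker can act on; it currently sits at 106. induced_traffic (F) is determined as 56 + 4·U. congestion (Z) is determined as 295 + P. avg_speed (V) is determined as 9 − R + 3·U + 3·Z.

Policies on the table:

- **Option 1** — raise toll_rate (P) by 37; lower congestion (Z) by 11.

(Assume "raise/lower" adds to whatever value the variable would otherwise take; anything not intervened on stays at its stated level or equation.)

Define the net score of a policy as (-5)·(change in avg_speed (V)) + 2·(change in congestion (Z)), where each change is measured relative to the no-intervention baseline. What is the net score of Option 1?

-338

Baseline:
  P = 80
  R = 115
  U = 106
  Z = 295 + 80 = 375
  V = 9 − 115 + 3·106 + 3·375 = 1337
Option 1 (P + 37, Z − 11):
  P = 80 + 37 = 117
  R = 115
  U = 106
  Z = 295 + 117 (−11 from intervention) = 401
  V = 9 − 115 + 3·106 + 3·401 = 1415
ΔV = 1415 − 1337 = 78; ΔZ = 401 − 375 = 26
Score = (-5)·78 + 2·26 = -338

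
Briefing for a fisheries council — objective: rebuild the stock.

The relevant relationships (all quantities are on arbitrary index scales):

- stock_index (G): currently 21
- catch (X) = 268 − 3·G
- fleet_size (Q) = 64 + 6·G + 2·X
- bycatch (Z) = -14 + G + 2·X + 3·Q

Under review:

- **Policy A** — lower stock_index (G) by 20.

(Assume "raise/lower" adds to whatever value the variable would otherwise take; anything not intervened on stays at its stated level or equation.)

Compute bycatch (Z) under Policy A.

2317

Policy A (G − 20):
  G = 21 − 20 = 1
  X = 268 − 3·1 = 265
  Q = 64 + 6·1 + 2·265 = 600
  Z = -14 + 1 + 2·265 + 3·600 = 2317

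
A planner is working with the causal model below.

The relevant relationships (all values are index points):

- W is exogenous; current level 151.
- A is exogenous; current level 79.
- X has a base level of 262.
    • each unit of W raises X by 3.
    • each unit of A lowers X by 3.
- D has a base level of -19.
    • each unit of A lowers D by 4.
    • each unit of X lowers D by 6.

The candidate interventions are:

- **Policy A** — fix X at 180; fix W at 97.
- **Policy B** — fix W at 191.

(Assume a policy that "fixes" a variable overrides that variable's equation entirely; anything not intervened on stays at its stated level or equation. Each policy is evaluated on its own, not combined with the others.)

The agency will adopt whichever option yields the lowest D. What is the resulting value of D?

Policy A (X := 180, W := 97):
  W = 97
  A = 79
  X = 180
  D = -19 − 4·79 − 6·180 = -1415
Policy B (W := 191):
  W = 191
  A = 79
  X = 262 + 3·191 − 3·79 = 598
  D = -19 − 4·79 − 6·598 = -3923
Comparing — Policy A: D=-1415, Policy B: D=-3923. Lowest is -3923 (Policy B).

-3923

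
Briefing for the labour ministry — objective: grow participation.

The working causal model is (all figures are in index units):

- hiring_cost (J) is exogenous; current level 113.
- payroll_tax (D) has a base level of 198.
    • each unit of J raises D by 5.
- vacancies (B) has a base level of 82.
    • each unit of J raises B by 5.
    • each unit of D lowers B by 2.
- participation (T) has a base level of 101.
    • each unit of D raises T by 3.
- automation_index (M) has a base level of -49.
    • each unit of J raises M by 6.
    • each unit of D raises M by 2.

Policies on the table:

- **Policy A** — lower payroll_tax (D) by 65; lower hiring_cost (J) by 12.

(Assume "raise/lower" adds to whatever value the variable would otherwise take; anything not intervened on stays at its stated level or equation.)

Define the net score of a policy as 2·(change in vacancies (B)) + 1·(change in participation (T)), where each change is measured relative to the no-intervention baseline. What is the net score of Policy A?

Baseline:
  J = 113
  D = 198 + 5·113 = 763
  B = 82 + 5·113 − 2·763 = -879
  T = 101 + 3·763 = 2390
Policy A (D − 65, J − 12):
  J = 113 − 12 = 101
  D = 198 + 5·101 (−65 from intervention) = 638
  B = 82 + 5·101 − 2·638 = -689
  T = 101 + 3·638 = 2015
ΔB = -689 − (-879) = 190; ΔT = 2015 − 2390 = -375
Score = 2·190 + 1·(-375) = 5

5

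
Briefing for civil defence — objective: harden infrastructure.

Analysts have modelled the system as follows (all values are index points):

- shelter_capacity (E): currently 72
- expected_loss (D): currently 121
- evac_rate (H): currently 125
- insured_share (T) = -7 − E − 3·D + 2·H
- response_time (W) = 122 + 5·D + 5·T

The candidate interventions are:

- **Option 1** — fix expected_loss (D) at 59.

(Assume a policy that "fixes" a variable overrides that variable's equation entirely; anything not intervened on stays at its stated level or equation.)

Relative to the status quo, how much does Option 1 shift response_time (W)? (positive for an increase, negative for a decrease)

620

Baseline:
  E = 72
  D = 121
  H = 125
  T = -7 − 72 − 3·121 + 2·125 = -192
  W = 122 + 5·121 + 5·(-192) = -233
Option 1 (D := 59):
  E = 72
  D = 59
  H = 125
  T = -7 − 72 − 3·59 + 2·125 = -6
  W = 122 + 5·59 + 5·(-6) = 387
Change in W: 387 − (-233) = 620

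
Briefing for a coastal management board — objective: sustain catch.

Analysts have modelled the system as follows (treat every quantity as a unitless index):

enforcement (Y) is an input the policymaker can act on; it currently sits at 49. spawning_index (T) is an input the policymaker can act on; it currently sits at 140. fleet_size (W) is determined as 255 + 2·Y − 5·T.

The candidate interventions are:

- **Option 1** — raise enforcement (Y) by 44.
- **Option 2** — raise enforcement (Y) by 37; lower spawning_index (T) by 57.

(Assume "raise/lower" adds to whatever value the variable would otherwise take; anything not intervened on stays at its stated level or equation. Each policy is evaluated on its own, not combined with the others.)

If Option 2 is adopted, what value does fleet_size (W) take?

Option 2 (Y + 37, T − 57):
  Y = 49 + 37 = 86
  T = 140 − 57 = 83
  W = 255 + 2·86 − 5·83 = 12

12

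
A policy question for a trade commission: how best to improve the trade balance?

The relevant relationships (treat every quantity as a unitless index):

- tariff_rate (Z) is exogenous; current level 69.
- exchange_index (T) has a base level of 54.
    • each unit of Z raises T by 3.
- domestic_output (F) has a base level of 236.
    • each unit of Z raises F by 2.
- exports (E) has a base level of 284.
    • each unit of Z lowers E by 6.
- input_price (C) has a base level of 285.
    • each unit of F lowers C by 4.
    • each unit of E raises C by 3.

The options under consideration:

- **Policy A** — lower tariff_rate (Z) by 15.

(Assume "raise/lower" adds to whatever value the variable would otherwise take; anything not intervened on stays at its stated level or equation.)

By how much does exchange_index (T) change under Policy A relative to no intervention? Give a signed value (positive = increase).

Baseline:
  Z = 69
  T = 54 + 3·69 = 261
Policy A (Z − 15):
  Z = 69 − 15 = 54
  T = 54 + 3·54 = 216
Change in T: 216 − 261 = -45

-45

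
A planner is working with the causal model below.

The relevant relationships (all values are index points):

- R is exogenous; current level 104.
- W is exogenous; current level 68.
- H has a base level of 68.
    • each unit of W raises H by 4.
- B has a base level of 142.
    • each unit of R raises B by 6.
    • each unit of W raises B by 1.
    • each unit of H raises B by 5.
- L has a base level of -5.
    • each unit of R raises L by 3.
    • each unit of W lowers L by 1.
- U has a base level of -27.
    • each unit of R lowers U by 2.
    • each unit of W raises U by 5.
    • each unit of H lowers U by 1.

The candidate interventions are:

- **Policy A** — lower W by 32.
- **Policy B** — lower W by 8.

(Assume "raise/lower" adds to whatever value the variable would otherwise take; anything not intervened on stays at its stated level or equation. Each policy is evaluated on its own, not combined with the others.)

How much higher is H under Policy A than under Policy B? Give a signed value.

-96

Policy A (W − 32):
  W = 68 − 32 = 36
  H = 68 + 4·36 = 212
Policy B (W − 8):
  W = 68 − 8 = 60
  H = 68 + 4·60 = 308
H: 212 − 308 = -96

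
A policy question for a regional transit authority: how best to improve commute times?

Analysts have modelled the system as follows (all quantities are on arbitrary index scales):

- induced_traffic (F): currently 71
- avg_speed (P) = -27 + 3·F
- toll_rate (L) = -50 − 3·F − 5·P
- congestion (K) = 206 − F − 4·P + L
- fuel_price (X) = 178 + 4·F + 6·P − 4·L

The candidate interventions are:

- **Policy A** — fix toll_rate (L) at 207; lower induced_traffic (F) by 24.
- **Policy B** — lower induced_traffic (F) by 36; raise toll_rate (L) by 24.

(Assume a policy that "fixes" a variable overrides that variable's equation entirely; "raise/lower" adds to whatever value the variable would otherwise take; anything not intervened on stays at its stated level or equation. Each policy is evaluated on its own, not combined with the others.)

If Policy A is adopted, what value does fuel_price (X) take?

222

Policy A (L := 207, F − 24):
  F = 71 − 24 = 47
  P = -27 + 3·47 = 114
  L = 207
  X = 178 + 4·47 + 6·114 − 4·207 = 222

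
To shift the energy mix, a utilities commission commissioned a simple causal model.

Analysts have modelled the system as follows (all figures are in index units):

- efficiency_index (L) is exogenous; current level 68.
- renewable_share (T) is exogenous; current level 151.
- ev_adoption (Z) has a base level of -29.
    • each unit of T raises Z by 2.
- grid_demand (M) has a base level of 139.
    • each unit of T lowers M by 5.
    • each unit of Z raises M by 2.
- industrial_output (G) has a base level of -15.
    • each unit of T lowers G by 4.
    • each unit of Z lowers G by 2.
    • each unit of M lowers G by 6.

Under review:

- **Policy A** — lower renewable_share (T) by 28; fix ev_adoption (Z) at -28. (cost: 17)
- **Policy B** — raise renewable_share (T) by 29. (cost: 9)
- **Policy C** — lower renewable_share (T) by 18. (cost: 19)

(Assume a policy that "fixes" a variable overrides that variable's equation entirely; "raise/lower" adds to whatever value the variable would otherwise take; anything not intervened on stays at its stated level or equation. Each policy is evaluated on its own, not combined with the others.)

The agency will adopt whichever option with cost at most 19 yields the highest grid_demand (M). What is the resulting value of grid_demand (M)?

-52

Policy A (T − 28, Z := -28):
  T = 151 − 28 = 123
  Z = -28
  M = 139 − 5·123 + 2·(-28) = -532
Policy B (T + 29):
  T = 151 + 29 = 180
  Z = -29 + 2·180 = 331
  M = 139 − 5·180 + 2·331 = -99
Policy C (T − 18):
  T = 151 − 18 = 133
  Z = -29 + 2·133 = 237
  M = 139 − 5·133 + 2·237 = -52
Comparing — Policy A: M=-532, Policy B: M=-99, Policy C: M=-52. Highest is -52 (Policy C).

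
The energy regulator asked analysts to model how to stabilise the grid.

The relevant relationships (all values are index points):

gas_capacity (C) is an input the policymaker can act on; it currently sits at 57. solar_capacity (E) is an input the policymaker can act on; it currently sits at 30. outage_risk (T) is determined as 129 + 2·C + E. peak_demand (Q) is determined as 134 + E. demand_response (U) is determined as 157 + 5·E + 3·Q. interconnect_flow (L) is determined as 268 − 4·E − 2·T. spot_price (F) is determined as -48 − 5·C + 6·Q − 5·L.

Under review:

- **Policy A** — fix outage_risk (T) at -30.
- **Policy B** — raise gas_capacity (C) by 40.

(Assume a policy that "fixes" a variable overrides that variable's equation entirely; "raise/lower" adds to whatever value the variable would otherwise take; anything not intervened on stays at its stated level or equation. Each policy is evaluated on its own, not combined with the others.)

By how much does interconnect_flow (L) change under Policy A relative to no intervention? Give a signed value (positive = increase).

606

Baseline:
  C = 57
  E = 30
  T = 129 + 2·57 + 30 = 273
  L = 268 − 4·30 − 2·273 = -398
Policy A (T := -30):
  C = 57
  E = 30
  T = -30
  L = 268 − 4·30 − 2·(-30) = 208
Change in L: 208 − (-398) = 606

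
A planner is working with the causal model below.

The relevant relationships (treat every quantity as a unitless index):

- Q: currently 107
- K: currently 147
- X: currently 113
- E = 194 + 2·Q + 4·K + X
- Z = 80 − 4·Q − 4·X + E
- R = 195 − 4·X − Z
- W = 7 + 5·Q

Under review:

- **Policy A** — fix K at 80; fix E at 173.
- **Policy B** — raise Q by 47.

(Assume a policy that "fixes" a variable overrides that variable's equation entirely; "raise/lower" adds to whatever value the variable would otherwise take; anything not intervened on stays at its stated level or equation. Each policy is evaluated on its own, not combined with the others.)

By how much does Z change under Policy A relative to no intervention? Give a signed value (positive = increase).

Baseline:
  Q = 107
  K = 147
  X = 113
  E = 194 + 2·107 + 4·147 + 113 = 1109
  Z = 80 − 4·107 − 4·113 + 1109 = 309
Policy A (K := 80, E := 173):
  Q = 107
  K = 80
  X = 113
  E = 173
  Z = 80 − 4·107 − 4·113 + 173 = -627
Change in Z: -627 − 309 = -936

-936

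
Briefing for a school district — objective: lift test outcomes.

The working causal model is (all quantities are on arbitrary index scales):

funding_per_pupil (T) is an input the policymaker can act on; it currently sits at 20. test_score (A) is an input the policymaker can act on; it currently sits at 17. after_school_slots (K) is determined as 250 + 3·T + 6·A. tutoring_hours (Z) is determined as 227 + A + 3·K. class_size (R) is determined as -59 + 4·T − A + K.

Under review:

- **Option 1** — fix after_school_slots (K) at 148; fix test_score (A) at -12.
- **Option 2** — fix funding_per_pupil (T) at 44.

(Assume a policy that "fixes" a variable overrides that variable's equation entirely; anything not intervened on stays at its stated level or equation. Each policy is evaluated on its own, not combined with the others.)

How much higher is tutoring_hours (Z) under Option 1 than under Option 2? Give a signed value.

Option 1 (K := 148, A := -12):
  T = 20
  A = -12
  K = 148
  Z = 227 + (-12) + 3·148 = 659
Option 2 (T := 44):
  T = 44
  A = 17
  K = 250 + 3·44 + 6·17 = 484
  Z = 227 + 17 + 3·484 = 1696
Z: 659 − 1696 = -1037

-1037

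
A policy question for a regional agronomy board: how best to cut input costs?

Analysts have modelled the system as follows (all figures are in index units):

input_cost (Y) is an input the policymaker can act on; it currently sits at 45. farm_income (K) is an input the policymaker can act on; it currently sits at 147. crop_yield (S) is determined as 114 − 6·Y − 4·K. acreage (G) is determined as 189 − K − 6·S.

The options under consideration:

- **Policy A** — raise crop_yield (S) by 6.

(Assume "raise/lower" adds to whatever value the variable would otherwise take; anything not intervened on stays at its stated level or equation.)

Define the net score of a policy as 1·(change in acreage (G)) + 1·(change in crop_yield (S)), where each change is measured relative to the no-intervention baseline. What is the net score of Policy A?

-30

Baseline:
  Y = 45
  K = 147
  S = 114 − 6·45 − 4·147 = -744
  G = 189 − 147 − 6·(-744) = 4506
Policy A (S + 6):
  Y = 45
  K = 147
  S = 114 − 6·45 − 4·147 (+6 from intervention) = -738
  G = 189 − 147 − 6·(-738) = 4470
ΔG = 4470 − 4506 = -36; ΔS = -738 − (-744) = 6
Score = 1·(-36) + 1·6 = -30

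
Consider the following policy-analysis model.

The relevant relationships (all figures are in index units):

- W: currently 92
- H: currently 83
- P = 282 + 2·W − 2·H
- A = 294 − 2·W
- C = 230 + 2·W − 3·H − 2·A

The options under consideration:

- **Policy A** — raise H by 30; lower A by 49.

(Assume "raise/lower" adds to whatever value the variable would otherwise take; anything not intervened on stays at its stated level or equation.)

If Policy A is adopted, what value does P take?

Policy A (H + 30, A − 49):
  W = 92
  H = 83 + 30 = 113
  P = 282 + 2·92 − 2·113 = 240

240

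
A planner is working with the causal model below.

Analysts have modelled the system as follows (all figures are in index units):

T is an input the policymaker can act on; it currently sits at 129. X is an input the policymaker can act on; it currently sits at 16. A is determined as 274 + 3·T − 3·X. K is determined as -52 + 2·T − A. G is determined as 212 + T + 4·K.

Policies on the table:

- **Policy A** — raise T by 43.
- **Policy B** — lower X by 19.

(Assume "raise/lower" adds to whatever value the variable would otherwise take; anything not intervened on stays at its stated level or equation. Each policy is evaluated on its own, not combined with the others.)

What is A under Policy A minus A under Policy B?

Policy A (T + 43):
  T = 129 + 43 = 172
  X = 16
  A = 274 + 3·172 − 3·16 = 742
Policy B (X − 19):
  T = 129
  X = 16 − 19 = -3
  A = 274 + 3·129 − 3·(-3) = 670
A: 742 − 670 = 72

72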